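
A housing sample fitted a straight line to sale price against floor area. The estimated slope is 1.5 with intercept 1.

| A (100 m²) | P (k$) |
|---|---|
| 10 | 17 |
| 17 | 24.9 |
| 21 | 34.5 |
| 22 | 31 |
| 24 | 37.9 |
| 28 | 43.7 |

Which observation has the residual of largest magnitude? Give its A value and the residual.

A=10: ŷ = 1 + 1.5·10 = 16; e = 17 − 16 = 1
A=17: ŷ = 1 + 1.5·17 = 26.5; e = 24.9 − 26.5 = -1.6
A=21: ŷ = 1 + 1.5·21 = 32.5; e = 34.5 − 32.5 = 2
A=22: ŷ = 1 + 1.5·22 = 34; e = 31 − 34 = -3
A=24: ŷ = 1 + 1.5·24 = 37; e = 37.9 − 37 = 0.9
A=28: ŷ = 1 + 1.5·28 = 43; e = 43.7 − 43 = 0.7
Largest |e| is 3 at A = 22, residual -3.

A = 22, e = -3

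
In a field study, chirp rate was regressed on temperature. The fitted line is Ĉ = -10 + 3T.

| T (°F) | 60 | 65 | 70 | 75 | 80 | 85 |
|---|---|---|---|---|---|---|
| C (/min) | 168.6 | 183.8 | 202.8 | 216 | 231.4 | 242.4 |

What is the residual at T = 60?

r = -1.4

Ĉ = -10 + 3·60 = 170
r = 168.6 − 170 = -1.4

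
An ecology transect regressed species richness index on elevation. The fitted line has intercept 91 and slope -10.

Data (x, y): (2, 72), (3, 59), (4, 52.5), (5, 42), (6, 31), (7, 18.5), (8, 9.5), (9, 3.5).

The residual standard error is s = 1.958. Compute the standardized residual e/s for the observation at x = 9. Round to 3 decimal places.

1.277

ŷ = 91 − 10·9 = 1
e = 3.5 − 1 = 2.5
e/s = 2.5 / 1.958 = 1.277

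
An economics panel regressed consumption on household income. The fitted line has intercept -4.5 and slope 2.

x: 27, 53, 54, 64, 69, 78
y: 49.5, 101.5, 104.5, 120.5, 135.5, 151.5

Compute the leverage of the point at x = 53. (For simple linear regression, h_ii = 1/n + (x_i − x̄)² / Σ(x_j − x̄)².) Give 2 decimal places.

x̄ = (27 + 53 + 54 + 64 + 69 + 78)/6 = 57.5
Σ(x − x̄)² = 930.25 + 20.25 + 12.25 + 42.25 + 132.25 + 420.25 = 1557.5
h = 1/6 + (-4.5)²/1557.5 = 0.166667 + 0.0130016 = 0.18

h = 0.18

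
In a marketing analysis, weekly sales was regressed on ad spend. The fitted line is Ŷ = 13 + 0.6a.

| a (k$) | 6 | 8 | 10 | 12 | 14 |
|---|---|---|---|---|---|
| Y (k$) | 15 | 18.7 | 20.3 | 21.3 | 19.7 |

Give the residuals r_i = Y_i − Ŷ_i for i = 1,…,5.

-1.6, 0.9, 1.3, 1.1, -1.7

a=6: Ŷ = 13 + 0.6·6 = 16.6; r = 15 − 16.6 = -1.6
a=8: Ŷ = 13 + 0.6·8 = 17.8; r = 18.7 − 17.8 = 0.9
a=10: Ŷ = 13 + 0.6·10 = 19; r = 20.3 − 19 = 1.3
a=12: Ŷ = 13 + 0.6·12 = 20.2; r = 21.3 − 20.2 = 1.1
a=14: Ŷ = 13 + 0.6·14 = 21.4; r = 19.7 − 21.4 = -1.7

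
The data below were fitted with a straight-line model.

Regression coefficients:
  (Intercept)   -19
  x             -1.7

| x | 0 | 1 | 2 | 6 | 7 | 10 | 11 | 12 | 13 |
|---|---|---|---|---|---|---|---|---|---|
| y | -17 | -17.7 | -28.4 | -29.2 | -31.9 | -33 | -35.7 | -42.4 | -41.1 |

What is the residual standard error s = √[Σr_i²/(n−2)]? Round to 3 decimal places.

x=0: ŷ = -19 − 1.7·0 = -19; r = -17 − (-19) = 2
x=1: ŷ = -19 − 1.7·1 = -20.7; r = -17.7 − (-20.7) = 3
x=2: ŷ = -19 − 1.7·2 = -22.4; r = -28.4 − (-22.4) = -6
x=6: ŷ = -19 − 1.7·6 = -29.2; r = -29.2 − (-29.2) = 0
x=7: ŷ = -19 − 1.7·7 = -30.9; r = -31.9 − (-30.9) = -1
x=10: ŷ = -19 − 1.7·10 = -36; r = -33 − (-36) = 3
x=11: ŷ = -19 − 1.7·11 = -37.7; r = -35.7 − (-37.7) = 2
x=12: ŷ = -19 − 1.7·12 = -39.4; r = -42.4 − (-39.4) = -3
x=13: ŷ = -19 − 1.7·13 = -41.1; r = -41.1 − (-41.1) = 0
SSE = 4 + 9 + 36 + 0 + 1 + 9 + 4 + 9 + 0 = 72
s = √(72/7) = √10.2857 ≈ 3.207

s = 3.207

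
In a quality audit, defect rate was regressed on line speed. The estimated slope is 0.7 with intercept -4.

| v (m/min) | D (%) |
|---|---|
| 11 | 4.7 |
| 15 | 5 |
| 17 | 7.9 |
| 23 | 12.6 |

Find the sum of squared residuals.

SSE = 3.5

v=11: D̂ = -4 + 0.7·11 = 3.7; e = 4.7 − 3.7 = 1
v=15: D̂ = -4 + 0.7·15 = 6.5; e = 5 − 6.5 = -1.5
v=17: D̂ = -4 + 0.7·17 = 7.9; e = 7.9 − 7.9 = 0
v=23: D̂ = -4 + 0.7·23 = 12.1; e = 12.6 − 12.1 = 0.5
SSE = 1 + 2.25 + 0 + 0.25 = 3.5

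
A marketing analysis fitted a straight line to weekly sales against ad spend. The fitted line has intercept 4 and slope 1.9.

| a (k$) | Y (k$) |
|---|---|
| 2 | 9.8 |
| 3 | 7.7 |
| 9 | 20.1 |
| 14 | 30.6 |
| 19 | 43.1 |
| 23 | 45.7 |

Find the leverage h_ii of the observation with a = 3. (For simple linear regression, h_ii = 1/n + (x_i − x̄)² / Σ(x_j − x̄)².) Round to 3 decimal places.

h = 0.373

ā = (2 + 3 + 9 + 14 + 19 + 23)/6 = 11.6667
Σ(a − ā)² = 93.4444 + 75.1111 + 7.11111 + 5.44444 + 53.7778 + 128.444 = 363.333
h = 1/6 + (-8.66667)²/363.333 = 0.166667 + 0.206728 = 0.373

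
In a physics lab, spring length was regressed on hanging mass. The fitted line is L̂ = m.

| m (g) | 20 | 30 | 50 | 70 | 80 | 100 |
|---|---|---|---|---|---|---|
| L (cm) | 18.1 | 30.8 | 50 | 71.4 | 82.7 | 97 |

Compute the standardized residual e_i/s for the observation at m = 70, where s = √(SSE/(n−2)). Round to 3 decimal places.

m=20: L̂ = 20 = 20; e = 18.1 − 20 = -1.9
m=30: L̂ = 30 = 30; e = 30.8 − 30 = 0.8
m=50: L̂ = 50 = 50; e = 50 − 50 = 0
m=70: L̂ = 70 = 70; e = 71.4 − 70 = 1.4
m=80: L̂ = 80 = 80; e = 82.7 − 80 = 2.7
m=100: L̂ = 100 = 100; e = 97 − 100 = -3
SSE = 3.61 + 0.64 + 0 + 1.96 + 7.29 + 9 = 22.5
s = √(22.5/4) = 2.37171
e/s = 1.4 / 2.37171 = 0.590

0.590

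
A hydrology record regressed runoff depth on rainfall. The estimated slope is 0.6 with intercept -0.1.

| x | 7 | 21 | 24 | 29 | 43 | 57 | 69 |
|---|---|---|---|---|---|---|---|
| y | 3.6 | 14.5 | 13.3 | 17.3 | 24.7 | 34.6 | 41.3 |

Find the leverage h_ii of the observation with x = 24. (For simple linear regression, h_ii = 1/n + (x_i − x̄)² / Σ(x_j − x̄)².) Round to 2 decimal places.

h = 0.19

x̄ = (7 + 21 + 24 + 29 + 43 + 57 + 69)/7 = 35.7143
Σ(x − x̄)² = 824.51 + 216.51 + 137.224 + 45.0816 + 53.0816 + 453.082 + 1107.94 = 2837.43
h = 1/7 + (-11.7143)²/2837.43 = 0.142857 + 0.0483623 = 0.19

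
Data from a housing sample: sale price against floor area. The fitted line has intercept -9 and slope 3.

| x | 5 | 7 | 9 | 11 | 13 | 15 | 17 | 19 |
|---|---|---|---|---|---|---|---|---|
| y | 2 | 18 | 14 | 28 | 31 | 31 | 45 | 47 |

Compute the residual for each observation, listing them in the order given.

-4, 6, -4, 4, 1, -5, 3, -1

x=5: ŷ = -9 + 3·5 = 6; e = 2 − 6 = -4
x=7: ŷ = -9 + 3·7 = 12; e = 18 − 12 = 6
x=9: ŷ = -9 + 3·9 = 18; e = 14 − 18 = -4
x=11: ŷ = -9 + 3·11 = 24; e = 28 − 24 = 4
x=13: ŷ = -9 + 3·13 = 30; e = 31 − 30 = 1
x=15: ŷ = -9 + 3·15 = 36; e = 31 − 36 = -5
x=17: ŷ = -9 + 3·17 = 42; e = 45 − 42 = 3
x=19: ŷ = -9 + 3·19 = 48; e = 47 − 48 = -1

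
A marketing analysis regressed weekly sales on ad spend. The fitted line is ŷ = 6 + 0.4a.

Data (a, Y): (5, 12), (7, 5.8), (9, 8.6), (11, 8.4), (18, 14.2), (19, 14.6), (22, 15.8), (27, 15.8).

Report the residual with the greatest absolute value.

a=5: ŷ = 6 + 0.4·5 = 8; e = 12 − 8 = 4
a=7: ŷ = 6 + 0.4·7 = 8.8; e = 5.8 − 8.8 = -3
a=9: ŷ = 6 + 0.4·9 = 9.6; e = 8.6 − 9.6 = -1
a=11: ŷ = 6 + 0.4·11 = 10.4; e = 8.4 − 10.4 = -2
a=18: ŷ = 6 + 0.4·18 = 13.2; e = 14.2 − 13.2 = 1
a=19: ŷ = 6 + 0.4·19 = 13.6; e = 14.6 − 13.6 = 1
a=22: ŷ = 6 + 0.4·22 = 14.8; e = 15.8 − 14.8 = 1
a=27: ŷ = 6 + 0.4·27 = 16.8; e = 15.8 − 16.8 = -1
Largest |e| is 4 at a = 5, residual 4.

e = 4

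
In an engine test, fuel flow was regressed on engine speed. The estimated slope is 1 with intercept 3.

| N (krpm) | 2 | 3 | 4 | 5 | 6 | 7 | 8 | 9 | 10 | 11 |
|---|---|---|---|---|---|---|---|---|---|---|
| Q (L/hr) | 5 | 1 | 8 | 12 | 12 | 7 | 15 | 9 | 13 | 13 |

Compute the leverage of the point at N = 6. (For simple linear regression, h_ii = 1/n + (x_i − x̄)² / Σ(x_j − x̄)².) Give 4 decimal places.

N̄ = (2 + 3 + 4 + 5 + 6 + 7 + 8 + 9 + 10 + 11)/10 = 6.5
Σ(N − N̄)² = 20.25 + 12.25 + 6.25 + 2.25 + 0.25 + 0.25 + 2.25 + 6.25 + 12.25 + 20.25 = 82.5
h = 1/10 + (-0.5)²/82.5 = 0.1 + 0.0030303 = 0.1030

h = 0.1030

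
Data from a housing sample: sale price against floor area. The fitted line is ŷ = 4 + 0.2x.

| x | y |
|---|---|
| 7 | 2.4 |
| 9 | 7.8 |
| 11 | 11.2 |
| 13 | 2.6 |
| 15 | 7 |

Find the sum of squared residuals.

x=7: ŷ = 4 + 0.2·7 = 5.4; r = 2.4 − 5.4 = -3
x=9: ŷ = 4 + 0.2·9 = 5.8; r = 7.8 − 5.8 = 2
x=11: ŷ = 4 + 0.2·11 = 6.2; r = 11.2 − 6.2 = 5
x=13: ŷ = 4 + 0.2·13 = 6.6; r = 2.6 − 6.6 = -4
x=15: ŷ = 4 + 0.2·15 = 7; r = 7 − 7 = 0
SSE = 9 + 4 + 25 + 16 + 0 = 54

SSE = 54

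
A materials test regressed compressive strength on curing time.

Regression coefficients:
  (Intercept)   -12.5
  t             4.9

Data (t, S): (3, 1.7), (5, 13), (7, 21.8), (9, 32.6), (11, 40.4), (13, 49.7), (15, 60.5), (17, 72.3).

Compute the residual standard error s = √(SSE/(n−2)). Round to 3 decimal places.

t=3: Ŝ = -12.5 + 4.9·3 = 2.2; e = 1.7 − 2.2 = -0.5
t=5: Ŝ = -12.5 + 4.9·5 = 12; e = 13 − 12 = 1
t=7: Ŝ = -12.5 + 4.9·7 = 21.8; e = 21.8 − 21.8 = 0
t=9: Ŝ = -12.5 + 4.9·9 = 31.6; e = 32.6 − 31.6 = 1
t=11: Ŝ = -12.5 + 4.9·11 = 41.4; e = 40.4 − 41.4 = -1
t=13: Ŝ = -12.5 + 4.9·13 = 51.2; e = 49.7 − 51.2 = -1.5
t=15: Ŝ = -12.5 + 4.9·15 = 61; e = 60.5 − 61 = -0.5
t=17: Ŝ = -12.5 + 4.9·17 = 70.8; e = 72.3 − 70.8 = 1.5
SSE = 0.25 + 1 + 0 + 1 + 1 + 2.25 + 0.25 + 2.25 = 8
s = √(8/6) = √1.33333 ≈ 1.155

s = 1.155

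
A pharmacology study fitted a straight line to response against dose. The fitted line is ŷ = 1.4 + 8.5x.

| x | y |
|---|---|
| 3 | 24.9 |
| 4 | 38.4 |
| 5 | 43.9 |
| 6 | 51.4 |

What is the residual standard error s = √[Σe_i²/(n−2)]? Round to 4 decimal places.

s = 2.6458

x=3: ŷ = 1.4 + 8.5·3 = 26.9; e = 24.9 − 26.9 = -2
x=4: ŷ = 1.4 + 8.5·4 = 35.4; e = 38.4 − 35.4 = 3
x=5: ŷ = 1.4 + 8.5·5 = 43.9; e = 43.9 − 43.9 = 0
x=6: ŷ = 1.4 + 8.5·6 = 52.4; e = 51.4 − 52.4 = -1
SSE = 4 + 9 + 0 + 1 = 14
s = √(14/2) = √7 ≈ 2.6458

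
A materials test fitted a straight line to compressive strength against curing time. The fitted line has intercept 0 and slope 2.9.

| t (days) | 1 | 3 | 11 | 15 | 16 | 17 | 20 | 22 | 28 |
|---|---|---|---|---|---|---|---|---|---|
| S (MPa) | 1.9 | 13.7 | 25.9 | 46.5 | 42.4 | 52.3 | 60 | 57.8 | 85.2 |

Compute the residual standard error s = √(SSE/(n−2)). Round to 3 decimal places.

t=1: ŷ = 2.9·1 = 2.9; r = 1.9 − 2.9 = -1
t=3: ŷ = 2.9·3 = 8.7; r = 13.7 − 8.7 = 5
t=11: ŷ = 2.9·11 = 31.9; r = 25.9 − 31.9 = -6
t=15: ŷ = 2.9·15 = 43.5; r = 46.5 − 43.5 = 3
t=16: ŷ = 2.9·16 = 46.4; r = 42.4 − 46.4 = -4
t=17: ŷ = 2.9·17 = 49.3; r = 52.3 − 49.3 = 3
t=20: ŷ = 2.9·20 = 58; r = 60 − 58 = 2
t=22: ŷ = 2.9·22 = 63.8; r = 57.8 − 63.8 = -6
t=28: ŷ = 2.9·28 = 81.2; r = 85.2 − 81.2 = 4
SSE = 1 + 25 + 36 + 9 + 16 + 9 + 4 + 36 + 16 = 152
s = √(152/7) = √21.7143 ≈ 4.660

s = 4.660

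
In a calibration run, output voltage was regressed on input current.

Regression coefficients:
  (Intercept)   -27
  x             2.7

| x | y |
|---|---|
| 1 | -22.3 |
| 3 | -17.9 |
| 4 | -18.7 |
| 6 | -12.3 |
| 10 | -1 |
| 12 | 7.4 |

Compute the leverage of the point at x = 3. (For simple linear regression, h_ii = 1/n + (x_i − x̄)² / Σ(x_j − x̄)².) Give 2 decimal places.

x̄ = (1 + 3 + 4 + 6 + 10 + 12)/6 = 6
Σ(x − x̄)² = 25 + 9 + 4 + 0 + 16 + 36 = 90
h = 1/6 + (-3)²/90 = 0.166667 + 0.1 = 0.27

h = 0.27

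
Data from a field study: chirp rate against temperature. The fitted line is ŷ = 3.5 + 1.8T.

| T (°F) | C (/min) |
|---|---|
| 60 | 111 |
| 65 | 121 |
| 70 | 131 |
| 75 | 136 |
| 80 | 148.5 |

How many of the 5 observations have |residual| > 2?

T=60: ŷ = 3.5 + 1.8·60 = 111.5; e = 111 − 111.5 = -0.5
T=65: ŷ = 3.5 + 1.8·65 = 120.5; e = 121 − 120.5 = 0.5
T=70: ŷ = 3.5 + 1.8·70 = 129.5; e = 131 − 129.5 = 1.5
T=75: ŷ = 3.5 + 1.8·75 = 138.5; e = 136 − 138.5 = -2.5
T=80: ŷ = 3.5 + 1.8·80 = 147.5; e = 148.5 − 147.5 = 1
|e| > 2: T=75 (|e|=2.5) → 1

1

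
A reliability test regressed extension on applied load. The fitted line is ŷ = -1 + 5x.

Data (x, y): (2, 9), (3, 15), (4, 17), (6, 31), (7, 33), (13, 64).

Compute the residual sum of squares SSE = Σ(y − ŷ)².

x=2: ŷ = -1 + 5·2 = 9; r = 9 − 9 = 0
x=3: ŷ = -1 + 5·3 = 14; r = 15 − 14 = 1
x=4: ŷ = -1 + 5·4 = 19; r = 17 − 19 = -2
x=6: ŷ = -1 + 5·6 = 29; r = 31 − 29 = 2
x=7: ŷ = -1 + 5·7 = 34; r = 33 − 34 = -1
x=13: ŷ = -1 + 5·13 = 64; r = 64 − 64 = 0
SSE = 0 + 1 + 4 + 4 + 1 + 0 = 10

SSE = 10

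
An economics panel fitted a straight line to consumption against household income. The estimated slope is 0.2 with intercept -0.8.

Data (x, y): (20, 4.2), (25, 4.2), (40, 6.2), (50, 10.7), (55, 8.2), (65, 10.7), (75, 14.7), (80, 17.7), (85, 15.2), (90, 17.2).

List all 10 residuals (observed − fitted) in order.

1, 0, -1, 1.5, -2, -1.5, 0.5, 2.5, -1, 0

x=20: ŷ = -0.8 + 0.2·20 = 3.2; r = 4.2 − 3.2 = 1
x=25: ŷ = -0.8 + 0.2·25 = 4.2; r = 4.2 − 4.2 = 0
x=40: ŷ = -0.8 + 0.2·40 = 7.2; r = 6.2 − 7.2 = -1
x=50: ŷ = -0.8 + 0.2·50 = 9.2; r = 10.7 − 9.2 = 1.5
x=55: ŷ = -0.8 + 0.2·55 = 10.2; r = 8.2 − 10.2 = -2
x=65: ŷ = -0.8 + 0.2·65 = 12.2; r = 10.7 − 12.2 = -1.5
x=75: ŷ = -0.8 + 0.2·75 = 14.2; r = 14.7 − 14.2 = 0.5
x=80: ŷ = -0.8 + 0.2·80 = 15.2; r = 17.7 − 15.2 = 2.5
x=85: ŷ = -0.8 + 0.2·85 = 16.2; r = 15.2 − 16.2 = -1
x=90: ŷ = -0.8 + 0.2·90 = 17.2; r = 17.2 − 17.2 = 0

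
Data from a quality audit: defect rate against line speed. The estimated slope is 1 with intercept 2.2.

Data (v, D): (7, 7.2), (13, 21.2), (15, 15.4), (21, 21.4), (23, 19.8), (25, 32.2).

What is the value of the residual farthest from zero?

r = 6

v=7: D̂ = 2.2 + 7 = 9.2; r = 7.2 − 9.2 = -2
v=13: D̂ = 2.2 + 13 = 15.2; r = 21.2 − 15.2 = 6
v=15: D̂ = 2.2 + 15 = 17.2; r = 15.4 − 17.2 = -1.8
v=21: D̂ = 2.2 + 21 = 23.2; r = 21.4 − 23.2 = -1.8
v=23: D̂ = 2.2 + 23 = 25.2; r = 19.8 − 25.2 = -5.4
v=25: D̂ = 2.2 + 25 = 27.2; r = 32.2 − 27.2 = 5
Largest |r| is 6 at v = 13, residual 6.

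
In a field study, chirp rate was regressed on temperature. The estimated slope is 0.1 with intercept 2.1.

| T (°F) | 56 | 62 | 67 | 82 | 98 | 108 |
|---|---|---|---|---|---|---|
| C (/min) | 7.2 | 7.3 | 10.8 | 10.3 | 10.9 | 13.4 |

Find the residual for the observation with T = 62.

Ĉ = 2.1 + 0.1·62 = 8.3
r = 7.3 − 8.3 = -1

r = -1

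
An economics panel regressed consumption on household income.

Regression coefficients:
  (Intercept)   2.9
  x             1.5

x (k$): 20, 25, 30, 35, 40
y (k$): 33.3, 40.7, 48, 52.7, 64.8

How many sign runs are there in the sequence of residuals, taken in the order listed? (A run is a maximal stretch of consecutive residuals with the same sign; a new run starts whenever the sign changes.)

x=20: ŷ = 2.9 + 1.5·20 = 32.9; r = 33.3 − 32.9 = 0.4
x=25: ŷ = 2.9 + 1.5·25 = 40.4; r = 40.7 − 40.4 = 0.3
x=30: ŷ = 2.9 + 1.5·30 = 47.9; r = 48 − 47.9 = 0.1
x=35: ŷ = 2.9 + 1.5·35 = 55.4; r = 52.7 − 55.4 = -2.7
x=40: ŷ = 2.9 + 1.5·40 = 62.9; r = 64.8 − 62.9 = 1.9
Signs: + + + − +
Runs: +×3, −×1, +×1 → 3

3 runs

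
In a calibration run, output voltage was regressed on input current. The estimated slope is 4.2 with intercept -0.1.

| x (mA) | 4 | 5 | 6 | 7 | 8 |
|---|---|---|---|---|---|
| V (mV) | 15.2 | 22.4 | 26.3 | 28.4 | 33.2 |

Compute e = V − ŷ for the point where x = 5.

ŷ = -0.1 + 4.2·5 = 20.9
e = 22.4 − 20.9 = 1.5

e = 1.5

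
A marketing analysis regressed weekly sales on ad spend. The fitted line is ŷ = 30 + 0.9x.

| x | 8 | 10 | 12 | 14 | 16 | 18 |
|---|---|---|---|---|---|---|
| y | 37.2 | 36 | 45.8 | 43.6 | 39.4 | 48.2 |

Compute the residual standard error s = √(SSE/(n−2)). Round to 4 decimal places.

x=8: ŷ = 30 + 0.9·8 = 37.2; r = 37.2 − 37.2 = 0
x=10: ŷ = 30 + 0.9·10 = 39; r = 36 − 39 = -3
x=12: ŷ = 30 + 0.9·12 = 40.8; r = 45.8 − 40.8 = 5
x=14: ŷ = 30 + 0.9·14 = 42.6; r = 43.6 − 42.6 = 1
x=16: ŷ = 30 + 0.9·16 = 44.4; r = 39.4 − 44.4 = -5
x=18: ŷ = 30 + 0.9·18 = 46.2; r = 48.2 − 46.2 = 2
SSE = 0 + 9 + 25 + 1 + 25 + 4 = 64
s = √(64/4) = √16 ≈ 4.0000

s = 4.0000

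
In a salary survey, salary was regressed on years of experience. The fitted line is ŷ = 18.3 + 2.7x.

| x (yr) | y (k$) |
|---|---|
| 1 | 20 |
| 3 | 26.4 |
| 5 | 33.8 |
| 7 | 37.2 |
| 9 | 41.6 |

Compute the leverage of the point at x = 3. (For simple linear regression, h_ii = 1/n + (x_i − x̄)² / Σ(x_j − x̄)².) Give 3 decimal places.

h = 0.300

x̄ = (1 + 3 + 5 + 7 + 9)/5 = 5
Σ(x − x̄)² = 16 + 4 + 0 + 4 + 16 = 40
h = 1/5 + (-2)²/40 = 0.2 + 0.1 = 0.300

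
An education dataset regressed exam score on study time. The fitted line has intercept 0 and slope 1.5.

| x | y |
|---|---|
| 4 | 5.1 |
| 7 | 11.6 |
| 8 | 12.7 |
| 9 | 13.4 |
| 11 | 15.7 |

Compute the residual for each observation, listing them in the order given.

x=4: ŷ = 1.5·4 = 6; e = 5.1 − 6 = -0.9
x=7: ŷ = 1.5·7 = 10.5; e = 11.6 − 10.5 = 1.1
x=8: ŷ = 1.5·8 = 12; e = 12.7 − 12 = 0.7
x=9: ŷ = 1.5·9 = 13.5; e = 13.4 − 13.5 = -0.1
x=11: ŷ = 1.5·11 = 16.5; e = 15.7 − 16.5 = -0.8

-0.9, 1.1, 0.7, -0.1, -0.8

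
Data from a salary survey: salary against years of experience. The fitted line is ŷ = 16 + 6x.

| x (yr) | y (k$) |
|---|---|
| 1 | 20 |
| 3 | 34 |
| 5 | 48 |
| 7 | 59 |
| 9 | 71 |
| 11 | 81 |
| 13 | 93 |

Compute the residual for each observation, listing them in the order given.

x=1: ŷ = 16 + 6·1 = 22; e = 20 − 22 = -2
x=3: ŷ = 16 + 6·3 = 34; e = 34 − 34 = 0
x=5: ŷ = 16 + 6·5 = 46; e = 48 − 46 = 2
x=7: ŷ = 16 + 6·7 = 58; e = 59 − 58 = 1
x=9: ŷ = 16 + 6·9 = 70; e = 71 − 70 = 1
x=11: ŷ = 16 + 6·11 = 82; e = 81 − 82 = -1
x=13: ŷ = 16 + 6·13 = 94; e = 93 − 94 = -1

-2, 0, 2, 1, 1, -1, -1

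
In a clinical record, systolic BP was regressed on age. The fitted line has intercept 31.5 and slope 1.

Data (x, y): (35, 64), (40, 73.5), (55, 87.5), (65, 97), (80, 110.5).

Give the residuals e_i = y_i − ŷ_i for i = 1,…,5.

-2.5, 2, 1, 0.5, -1

x=35: ŷ = 31.5 + 35 = 66.5; e = 64 − 66.5 = -2.5
x=40: ŷ = 31.5 + 40 = 71.5; e = 73.5 − 71.5 = 2
x=55: ŷ = 31.5 + 55 = 86.5; e = 87.5 − 86.5 = 1
x=65: ŷ = 31.5 + 65 = 96.5; e = 97 − 96.5 = 0.5
x=80: ŷ = 31.5 + 80 = 111.5; e = 110.5 − 111.5 = -1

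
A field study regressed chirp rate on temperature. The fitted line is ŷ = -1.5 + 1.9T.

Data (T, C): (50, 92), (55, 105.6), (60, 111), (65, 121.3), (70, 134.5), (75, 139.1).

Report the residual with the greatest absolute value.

T=50: ŷ = -1.5 + 1.9·50 = 93.5; r = 92 − 93.5 = -1.5
T=55: ŷ = -1.5 + 1.9·55 = 103; r = 105.6 − 103 = 2.6
T=60: ŷ = -1.5 + 1.9·60 = 112.5; r = 111 − 112.5 = -1.5
T=65: ŷ = -1.5 + 1.9·65 = 122; r = 121.3 − 122 = -0.7
T=70: ŷ = -1.5 + 1.9·70 = 131.5; r = 134.5 − 131.5 = 3
T=75: ŷ = -1.5 + 1.9·75 = 141; r = 139.1 − 141 = -1.9
Largest |r| is 3 at T = 70, residual 3.

r = 3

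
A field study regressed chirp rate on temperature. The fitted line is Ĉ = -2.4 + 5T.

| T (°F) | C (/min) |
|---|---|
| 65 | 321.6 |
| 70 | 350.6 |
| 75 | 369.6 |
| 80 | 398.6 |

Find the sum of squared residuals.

T=65: Ĉ = -2.4 + 5·65 = 322.6; e = 321.6 − 322.6 = -1
T=70: Ĉ = -2.4 + 5·70 = 347.6; e = 350.6 − 347.6 = 3
T=75: Ĉ = -2.4 + 5·75 = 372.6; e = 369.6 − 372.6 = -3
T=80: Ĉ = -2.4 + 5·80 = 397.6; e = 398.6 − 397.6 = 1
SSE = 1 + 9 + 9 + 1 = 20

SSE = 20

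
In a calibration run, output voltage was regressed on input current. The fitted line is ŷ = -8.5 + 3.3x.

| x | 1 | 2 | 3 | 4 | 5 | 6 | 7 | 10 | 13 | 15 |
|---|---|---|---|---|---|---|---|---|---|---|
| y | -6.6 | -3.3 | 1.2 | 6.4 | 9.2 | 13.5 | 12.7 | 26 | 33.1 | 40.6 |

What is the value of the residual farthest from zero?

x=1: ŷ = -8.5 + 3.3·1 = -5.2; e = -6.6 − (-5.2) = -1.4
x=2: ŷ = -8.5 + 3.3·2 = -1.9; e = -3.3 − (-1.9) = -1.4
x=3: ŷ = -8.5 + 3.3·3 = 1.4; e = 1.2 − 1.4 = -0.2
x=4: ŷ = -8.5 + 3.3·4 = 4.7; e = 6.4 − 4.7 = 1.7
x=5: ŷ = -8.5 + 3.3·5 = 8; e = 9.2 − 8 = 1.2
x=6: ŷ = -8.5 + 3.3·6 = 11.3; e = 13.5 − 11.3 = 2.2
x=7: ŷ = -8.5 + 3.3·7 = 14.6; e = 12.7 − 14.6 = -1.9
x=10: ŷ = -8.5 + 3.3·10 = 24.5; e = 26 − 24.5 = 1.5
x=13: ŷ = -8.5 + 3.3·13 = 34.4; e = 33.1 − 34.4 = -1.3
x=15: ŷ = -8.5 + 3.3·15 = 41; e = 40.6 − 41 = -0.4
Largest |e| is 2.2 at x = 6, residual 2.2.

e = 2.2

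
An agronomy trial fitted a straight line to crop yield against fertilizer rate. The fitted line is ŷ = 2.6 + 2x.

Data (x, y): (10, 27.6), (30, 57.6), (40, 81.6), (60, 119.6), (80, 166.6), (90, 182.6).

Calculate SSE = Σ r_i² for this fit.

x=10: ŷ = 2.6 + 2·10 = 22.6; r = 27.6 − 22.6 = 5
x=30: ŷ = 2.6 + 2·30 = 62.6; r = 57.6 − 62.6 = -5
x=40: ŷ = 2.6 + 2·40 = 82.6; r = 81.6 − 82.6 = -1
x=60: ŷ = 2.6 + 2·60 = 122.6; r = 119.6 − 122.6 = -3
x=80: ŷ = 2.6 + 2·80 = 162.6; r = 166.6 − 162.6 = 4
x=90: ŷ = 2.6 + 2·90 = 182.6; r = 182.6 − 182.6 = 0
SSE = 25 + 25 + 1 + 9 + 16 + 0 = 76

SSE = 76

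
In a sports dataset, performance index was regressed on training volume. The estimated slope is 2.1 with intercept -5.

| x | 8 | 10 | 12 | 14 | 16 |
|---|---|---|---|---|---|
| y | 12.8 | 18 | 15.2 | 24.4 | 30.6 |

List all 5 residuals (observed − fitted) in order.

x=8: ŷ = -5 + 2.1·8 = 11.8; e = 12.8 − 11.8 = 1
x=10: ŷ = -5 + 2.1·10 = 16; e = 18 − 16 = 2
x=12: ŷ = -5 + 2.1·12 = 20.2; e = 15.2 − 20.2 = -5
x=14: ŷ = -5 + 2.1·14 = 24.4; e = 24.4 − 24.4 = 0
x=16: ŷ = -5 + 2.1·16 = 28.6; e = 30.6 − 28.6 = 2

1, 2, -5, 0, 2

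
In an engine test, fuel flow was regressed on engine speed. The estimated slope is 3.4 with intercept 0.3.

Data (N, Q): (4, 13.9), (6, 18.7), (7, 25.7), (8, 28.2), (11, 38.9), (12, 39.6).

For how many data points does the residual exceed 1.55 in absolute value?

2

N=4: Q̂ = 0.3 + 3.4·4 = 13.9; e = 13.9 − 13.9 = 0
N=6: Q̂ = 0.3 + 3.4·6 = 20.7; e = 18.7 − 20.7 = -2
N=7: Q̂ = 0.3 + 3.4·7 = 24.1; e = 25.7 − 24.1 = 1.6
N=8: Q̂ = 0.3 + 3.4·8 = 27.5; e = 28.2 − 27.5 = 0.7
N=11: Q̂ = 0.3 + 3.4·11 = 37.7; e = 38.9 − 37.7 = 1.2
N=12: Q̂ = 0.3 + 3.4·12 = 41.1; e = 39.6 − 41.1 = -1.5
|e| > 1.55: N=6 (|e|=2), N=7 (|e|=1.6) → 2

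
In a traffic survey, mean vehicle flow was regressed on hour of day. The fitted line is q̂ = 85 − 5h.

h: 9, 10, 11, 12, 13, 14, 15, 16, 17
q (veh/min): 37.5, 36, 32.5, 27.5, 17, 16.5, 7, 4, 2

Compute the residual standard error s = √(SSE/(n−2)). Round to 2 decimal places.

s = 2.54

h=9: q̂ = 85 − 5·9 = 40; r = 37.5 − 40 = -2.5
h=10: q̂ = 85 − 5·10 = 35; r = 36 − 35 = 1
h=11: q̂ = 85 − 5·11 = 30; r = 32.5 − 30 = 2.5
h=12: q̂ = 85 − 5·12 = 25; r = 27.5 − 25 = 2.5
h=13: q̂ = 85 − 5·13 = 20; r = 17 − 20 = -3
h=14: q̂ = 85 − 5·14 = 15; r = 16.5 − 15 = 1.5
h=15: q̂ = 85 − 5·15 = 10; r = 7 − 10 = -3
h=16: q̂ = 85 − 5·16 = 5; r = 4 − 5 = -1
h=17: q̂ = 85 − 5·17 = 0; r = 2 − 0 = 2
SSE = 6.25 + 1 + 6.25 + 6.25 + 9 + 2.25 + 9 + 1 + 4 = 45
s = √(45/7) = √6.42857 ≈ 2.54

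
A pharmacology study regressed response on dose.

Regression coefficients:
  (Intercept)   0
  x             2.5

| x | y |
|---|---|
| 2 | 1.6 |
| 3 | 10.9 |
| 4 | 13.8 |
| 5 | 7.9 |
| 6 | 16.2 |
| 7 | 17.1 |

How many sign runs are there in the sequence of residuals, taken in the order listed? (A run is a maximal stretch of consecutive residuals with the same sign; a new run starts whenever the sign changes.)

5 runs

x=2: ŷ = 2.5·2 = 5; e = 1.6 − 5 = -3.4
x=3: ŷ = 2.5·3 = 7.5; e = 10.9 − 7.5 = 3.4
x=4: ŷ = 2.5·4 = 10; e = 13.8 − 10 = 3.8
x=5: ŷ = 2.5·5 = 12.5; e = 7.9 − 12.5 = -4.6
x=6: ŷ = 2.5·6 = 15; e = 16.2 − 15 = 1.2
x=7: ŷ = 2.5·7 = 17.5; e = 17.1 − 17.5 = -0.4
Signs: − + + − + −
Runs: −×1, +×2, −×1, +×1, −×1 → 5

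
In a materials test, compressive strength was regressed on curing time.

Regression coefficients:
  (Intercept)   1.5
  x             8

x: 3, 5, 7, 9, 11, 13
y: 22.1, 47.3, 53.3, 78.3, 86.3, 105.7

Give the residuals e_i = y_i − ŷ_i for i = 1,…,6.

x=3: ŷ = 1.5 + 8·3 = 25.5; e = 22.1 − 25.5 = -3.4
x=5: ŷ = 1.5 + 8·5 = 41.5; e = 47.3 − 41.5 = 5.8
x=7: ŷ = 1.5 + 8·7 = 57.5; e = 53.3 − 57.5 = -4.2
x=9: ŷ = 1.5 + 8·9 = 73.5; e = 78.3 − 73.5 = 4.8
x=11: ŷ = 1.5 + 8·11 = 89.5; e = 86.3 − 89.5 = -3.2
x=13: ŷ = 1.5 + 8·13 = 105.5; e = 105.7 − 105.5 = 0.2

-3.4, 5.8, -4.2, 4.8, -3.2, 0.2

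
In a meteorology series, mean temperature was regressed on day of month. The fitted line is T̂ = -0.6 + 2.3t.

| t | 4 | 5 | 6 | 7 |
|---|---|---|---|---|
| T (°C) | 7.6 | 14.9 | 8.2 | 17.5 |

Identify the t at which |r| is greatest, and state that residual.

t=4: T̂ = -0.6 + 2.3·4 = 8.6; r = 7.6 − 8.6 = -1
t=5: T̂ = -0.6 + 2.3·5 = 10.9; r = 14.9 − 10.9 = 4
t=6: T̂ = -0.6 + 2.3·6 = 13.2; r = 8.2 − 13.2 = -5
t=7: T̂ = -0.6 + 2.3·7 = 15.5; r = 17.5 − 15.5 = 2
Largest |r| is 5 at t = 6, residual -5.

t = 6, r = -5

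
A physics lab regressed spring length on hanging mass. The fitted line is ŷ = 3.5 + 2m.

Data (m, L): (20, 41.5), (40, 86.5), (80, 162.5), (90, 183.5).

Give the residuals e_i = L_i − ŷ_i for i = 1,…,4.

-2, 3, -1, 0

m=20: ŷ = 3.5 + 2·20 = 43.5; e = 41.5 − 43.5 = -2
m=40: ŷ = 3.5 + 2·40 = 83.5; e = 86.5 − 83.5 = 3
m=80: ŷ = 3.5 + 2·80 = 163.5; e = 162.5 − 163.5 = -1
m=90: ŷ = 3.5 + 2·90 = 183.5; e = 183.5 − 183.5 = 0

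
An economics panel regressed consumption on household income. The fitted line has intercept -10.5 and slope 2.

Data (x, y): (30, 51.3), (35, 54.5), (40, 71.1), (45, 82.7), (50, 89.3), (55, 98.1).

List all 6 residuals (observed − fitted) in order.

1.8, -5, 1.6, 3.2, -0.2, -1.4

x=30: ŷ = -10.5 + 2·30 = 49.5; e = 51.3 − 49.5 = 1.8
x=35: ŷ = -10.5 + 2·35 = 59.5; e = 54.5 − 59.5 = -5
x=40: ŷ = -10.5 + 2·40 = 69.5; e = 71.1 − 69.5 = 1.6
x=45: ŷ = -10.5 + 2·45 = 79.5; e = 82.7 − 79.5 = 3.2
x=50: ŷ = -10.5 + 2·50 = 89.5; e = 89.3 − 89.5 = -0.2
x=55: ŷ = -10.5 + 2·55 = 99.5; e = 98.1 − 99.5 = -1.4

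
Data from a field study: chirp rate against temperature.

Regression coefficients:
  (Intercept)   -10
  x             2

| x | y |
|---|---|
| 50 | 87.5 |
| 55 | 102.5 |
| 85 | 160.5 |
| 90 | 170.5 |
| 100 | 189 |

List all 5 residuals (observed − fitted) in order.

-2.5, 2.5, 0.5, 0.5, -1

x=50: ŷ = -10 + 2·50 = 90; r = 87.5 − 90 = -2.5
x=55: ŷ = -10 + 2·55 = 100; r = 102.5 − 100 = 2.5
x=85: ŷ = -10 + 2·85 = 160; r = 160.5 − 160 = 0.5
x=90: ŷ = -10 + 2·90 = 170; r = 170.5 − 170 = 0.5
x=100: ŷ = -10 + 2·100 = 190; r = 189 − 190 = -1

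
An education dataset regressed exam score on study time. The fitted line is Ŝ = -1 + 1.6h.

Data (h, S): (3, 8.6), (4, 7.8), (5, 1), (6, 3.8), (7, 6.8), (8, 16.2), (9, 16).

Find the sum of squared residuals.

h=3: Ŝ = -1 + 1.6·3 = 3.8; r = 8.6 − 3.8 = 4.8
h=4: Ŝ = -1 + 1.6·4 = 5.4; r = 7.8 − 5.4 = 2.4
h=5: Ŝ = -1 + 1.6·5 = 7; r = 1 − 7 = -6
h=6: Ŝ = -1 + 1.6·6 = 8.6; r = 3.8 − 8.6 = -4.8
h=7: Ŝ = -1 + 1.6·7 = 10.2; r = 6.8 − 10.2 = -3.4
h=8: Ŝ = -1 + 1.6·8 = 11.8; r = 16.2 − 11.8 = 4.4
h=9: Ŝ = -1 + 1.6·9 = 13.4; r = 16 − 13.4 = 2.6
SSE = 23.04 + 5.76 + 36 + 23.04 + 11.56 + 19.36 + 6.76 = 125.52

SSE = 125.52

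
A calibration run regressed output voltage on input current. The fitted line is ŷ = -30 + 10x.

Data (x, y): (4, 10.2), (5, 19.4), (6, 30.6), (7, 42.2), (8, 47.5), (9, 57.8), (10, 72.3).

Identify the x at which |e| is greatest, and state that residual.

x=4: ŷ = -30 + 10·4 = 10; e = 10.2 − 10 = 0.2
x=5: ŷ = -30 + 10·5 = 20; e = 19.4 − 20 = -0.6
x=6: ŷ = -30 + 10·6 = 30; e = 30.6 − 30 = 0.6
x=7: ŷ = -30 + 10·7 = 40; e = 42.2 − 40 = 2.2
x=8: ŷ = -30 + 10·8 = 50; e = 47.5 − 50 = -2.5
x=9: ŷ = -30 + 10·9 = 60; e = 57.8 − 60 = -2.2
x=10: ŷ = -30 + 10·10 = 70; e = 72.3 − 70 = 2.3
Largest |e| is 2.5 at x = 8, residual -2.5.

x = 8, e = -2.5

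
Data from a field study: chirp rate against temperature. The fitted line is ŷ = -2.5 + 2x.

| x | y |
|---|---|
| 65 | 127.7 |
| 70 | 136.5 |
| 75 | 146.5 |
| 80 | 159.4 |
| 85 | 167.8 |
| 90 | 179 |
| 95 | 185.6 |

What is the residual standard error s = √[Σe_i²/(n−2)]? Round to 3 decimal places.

s = 1.523

x=65: ŷ = -2.5 + 2·65 = 127.5; e = 127.7 − 127.5 = 0.2
x=70: ŷ = -2.5 + 2·70 = 137.5; e = 136.5 − 137.5 = -1
x=75: ŷ = -2.5 + 2·75 = 147.5; e = 146.5 − 147.5 = -1
x=80: ŷ = -2.5 + 2·80 = 157.5; e = 159.4 − 157.5 = 1.9
x=85: ŷ = -2.5 + 2·85 = 167.5; e = 167.8 − 167.5 = 0.3
x=90: ŷ = -2.5 + 2·90 = 177.5; e = 179 − 177.5 = 1.5
x=95: ŷ = -2.5 + 2·95 = 187.5; e = 185.6 − 187.5 = -1.9
SSE = 0.04 + 1 + 1 + 3.61 + 0.09 + 2.25 + 3.61 = 11.6
s = √(11.6/5) = √2.32 ≈ 1.523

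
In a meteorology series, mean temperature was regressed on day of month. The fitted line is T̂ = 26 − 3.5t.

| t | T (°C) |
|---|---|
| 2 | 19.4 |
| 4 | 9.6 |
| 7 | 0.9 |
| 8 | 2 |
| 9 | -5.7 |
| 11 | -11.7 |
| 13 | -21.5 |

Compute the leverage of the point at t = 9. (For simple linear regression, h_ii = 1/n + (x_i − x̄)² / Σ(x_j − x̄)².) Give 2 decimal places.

h = 0.16

t̄ = (2 + 4 + 7 + 8 + 9 + 11 + 13)/7 = 7.71429
Σ(t − t̄)² = 32.6531 + 13.7959 + 0.510204 + 0.0816327 + 1.65306 + 10.7959 + 27.9388 = 87.4286
h = 1/7 + (1.28571)²/87.4286 = 0.142857 + 0.0189076 = 0.16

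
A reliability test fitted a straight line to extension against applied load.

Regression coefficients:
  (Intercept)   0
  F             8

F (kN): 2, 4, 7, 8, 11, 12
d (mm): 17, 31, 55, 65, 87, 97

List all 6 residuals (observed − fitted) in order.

F=2: ŷ = 8·2 = 16; e = 17 − 16 = 1
F=4: ŷ = 8·4 = 32; e = 31 − 32 = -1
F=7: ŷ = 8·7 = 56; e = 55 − 56 = -1
F=8: ŷ = 8·8 = 64; e = 65 − 64 = 1
F=11: ŷ = 8·11 = 88; e = 87 − 88 = -1
F=12: ŷ = 8·12 = 96; e = 97 − 96 = 1

1, -1, -1, 1, -1, 1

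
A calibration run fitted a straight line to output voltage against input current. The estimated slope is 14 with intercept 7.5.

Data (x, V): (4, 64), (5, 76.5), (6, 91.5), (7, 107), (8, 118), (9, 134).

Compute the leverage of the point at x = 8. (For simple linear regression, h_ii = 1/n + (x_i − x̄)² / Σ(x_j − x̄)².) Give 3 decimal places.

h = 0.295

x̄ = (4 + 5 + 6 + 7 + 8 + 9)/6 = 6.5
Σ(x − x̄)² = 6.25 + 2.25 + 0.25 + 0.25 + 2.25 + 6.25 = 17.5
h = 1/6 + (1.5)²/17.5 = 0.166667 + 0.128571 = 0.295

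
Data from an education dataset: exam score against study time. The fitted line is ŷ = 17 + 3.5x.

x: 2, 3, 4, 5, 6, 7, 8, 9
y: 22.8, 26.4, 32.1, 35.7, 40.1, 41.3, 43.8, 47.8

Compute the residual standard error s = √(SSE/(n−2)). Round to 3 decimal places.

x=2: ŷ = 17 + 3.5·2 = 24; e = 22.8 − 24 = -1.2
x=3: ŷ = 17 + 3.5·3 = 27.5; e = 26.4 − 27.5 = -1.1
x=4: ŷ = 17 + 3.5·4 = 31; e = 32.1 − 31 = 1.1
x=5: ŷ = 17 + 3.5·5 = 34.5; e = 35.7 − 34.5 = 1.2
x=6: ŷ = 17 + 3.5·6 = 38; e = 40.1 − 38 = 2.1
x=7: ŷ = 17 + 3.5·7 = 41.5; e = 41.3 − 41.5 = -0.2
x=8: ŷ = 17 + 3.5·8 = 45; e = 43.8 − 45 = -1.2
x=9: ŷ = 17 + 3.5·9 = 48.5; e = 47.8 − 48.5 = -0.7
SSE = 1.44 + 1.21 + 1.21 + 1.44 + 4.41 + 0.04 + 1.44 + 0.49 = 11.68
s = √(11.68/6) = √1.94667 ≈ 1.395

s = 1.395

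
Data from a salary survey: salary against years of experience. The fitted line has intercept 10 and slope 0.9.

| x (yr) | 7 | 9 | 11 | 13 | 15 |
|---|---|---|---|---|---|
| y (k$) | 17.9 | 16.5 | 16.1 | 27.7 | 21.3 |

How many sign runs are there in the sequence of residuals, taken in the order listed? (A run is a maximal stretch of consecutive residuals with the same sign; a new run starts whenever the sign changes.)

4 runs

x=7: ŷ = 10 + 0.9·7 = 16.3; r = 17.9 − 16.3 = 1.6
x=9: ŷ = 10 + 0.9·9 = 18.1; r = 16.5 − 18.1 = -1.6
x=11: ŷ = 10 + 0.9·11 = 19.9; r = 16.1 − 19.9 = -3.8
x=13: ŷ = 10 + 0.9·13 = 21.7; r = 27.7 − 21.7 = 6
x=15: ŷ = 10 + 0.9·15 = 23.5; r = 21.3 − 23.5 = -2.2
Signs: + − − + −
Runs: +×1, −×2, +×1, −×1 → 4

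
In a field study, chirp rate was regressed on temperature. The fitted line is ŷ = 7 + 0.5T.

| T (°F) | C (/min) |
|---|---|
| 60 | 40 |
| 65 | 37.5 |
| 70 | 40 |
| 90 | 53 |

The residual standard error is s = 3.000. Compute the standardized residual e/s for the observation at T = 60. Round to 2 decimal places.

ŷ = 7 + 0.5·60 = 37
e = 40 − 37 = 3
e/s = 3 / 3.000 = 1.00

1.00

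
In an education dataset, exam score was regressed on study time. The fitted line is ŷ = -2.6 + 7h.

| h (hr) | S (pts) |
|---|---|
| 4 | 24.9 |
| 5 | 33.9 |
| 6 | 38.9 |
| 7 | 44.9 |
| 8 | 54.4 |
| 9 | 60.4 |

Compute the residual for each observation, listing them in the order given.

h=4: ŷ = -2.6 + 7·4 = 25.4; e = 24.9 − 25.4 = -0.5
h=5: ŷ = -2.6 + 7·5 = 32.4; e = 33.9 − 32.4 = 1.5
h=6: ŷ = -2.6 + 7·6 = 39.4; e = 38.9 − 39.4 = -0.5
h=7: ŷ = -2.6 + 7·7 = 46.4; e = 44.9 − 46.4 = -1.5
h=8: ŷ = -2.6 + 7·8 = 53.4; e = 54.4 − 53.4 = 1
h=9: ŷ = -2.6 + 7·9 = 60.4; e = 60.4 − 60.4 = 0

-0.5, 1.5, -0.5, -1.5, 1, 0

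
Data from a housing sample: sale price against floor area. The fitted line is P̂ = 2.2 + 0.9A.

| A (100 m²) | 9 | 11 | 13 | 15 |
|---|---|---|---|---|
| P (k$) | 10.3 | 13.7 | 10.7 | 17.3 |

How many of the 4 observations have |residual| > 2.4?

A=9: P̂ = 2.2 + 0.9·9 = 10.3; e = 10.3 − 10.3 = 0
A=11: P̂ = 2.2 + 0.9·11 = 12.1; e = 13.7 − 12.1 = 1.6
A=13: P̂ = 2.2 + 0.9·13 = 13.9; e = 10.7 − 13.9 = -3.2
A=15: P̂ = 2.2 + 0.9·15 = 15.7; e = 17.3 − 15.7 = 1.6
|e| > 2.4: A=13 (|e|=3.2) → 1

1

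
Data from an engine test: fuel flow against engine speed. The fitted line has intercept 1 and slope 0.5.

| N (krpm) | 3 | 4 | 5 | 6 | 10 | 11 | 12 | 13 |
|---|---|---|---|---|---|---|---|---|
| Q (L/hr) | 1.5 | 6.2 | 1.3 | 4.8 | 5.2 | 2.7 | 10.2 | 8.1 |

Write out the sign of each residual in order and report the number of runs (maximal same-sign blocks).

N=3: Q̂ = 1 + 0.5·3 = 2.5; e = 1.5 − 2.5 = -1
N=4: Q̂ = 1 + 0.5·4 = 3; e = 6.2 − 3 = 3.2
N=5: Q̂ = 1 + 0.5·5 = 3.5; e = 1.3 − 3.5 = -2.2
N=6: Q̂ = 1 + 0.5·6 = 4; e = 4.8 − 4 = 0.8
N=10: Q̂ = 1 + 0.5·10 = 6; e = 5.2 − 6 = -0.8
N=11: Q̂ = 1 + 0.5·11 = 6.5; e = 2.7 − 6.5 = -3.8
N=12: Q̂ = 1 + 0.5·12 = 7; e = 10.2 − 7 = 3.2
N=13: Q̂ = 1 + 0.5·13 = 7.5; e = 8.1 − 7.5 = 0.6
Signs: − + − + − − + +
Runs: −×1, +×1, −×1, +×1, −×2, +×2 → 6

6 runs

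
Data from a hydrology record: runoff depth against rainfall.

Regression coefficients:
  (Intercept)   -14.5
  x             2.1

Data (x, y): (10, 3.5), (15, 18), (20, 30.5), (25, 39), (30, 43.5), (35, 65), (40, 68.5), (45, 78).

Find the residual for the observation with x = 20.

e = 3

ŷ = -14.5 + 2.1·20 = 27.5
e = 30.5 − 27.5 = 3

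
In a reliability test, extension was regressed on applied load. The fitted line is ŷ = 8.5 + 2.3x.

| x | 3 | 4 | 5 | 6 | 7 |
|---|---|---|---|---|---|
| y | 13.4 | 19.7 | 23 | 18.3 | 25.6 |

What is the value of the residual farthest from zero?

r = -4

x=3: ŷ = 8.5 + 2.3·3 = 15.4; r = 13.4 − 15.4 = -2
x=4: ŷ = 8.5 + 2.3·4 = 17.7; r = 19.7 − 17.7 = 2
x=5: ŷ = 8.5 + 2.3·5 = 20; r = 23 − 20 = 3
x=6: ŷ = 8.5 + 2.3·6 = 22.3; r = 18.3 − 22.3 = -4
x=7: ŷ = 8.5 + 2.3·7 = 24.6; r = 25.6 − 24.6 = 1
Largest |r| is 4 at x = 6, residual -4.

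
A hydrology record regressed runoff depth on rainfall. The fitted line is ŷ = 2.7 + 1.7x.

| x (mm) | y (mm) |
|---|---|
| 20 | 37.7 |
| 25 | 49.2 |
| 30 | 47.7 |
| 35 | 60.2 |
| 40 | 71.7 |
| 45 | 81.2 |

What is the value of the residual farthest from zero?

x=20: ŷ = 2.7 + 1.7·20 = 36.7; e = 37.7 − 36.7 = 1
x=25: ŷ = 2.7 + 1.7·25 = 45.2; e = 49.2 − 45.2 = 4
x=30: ŷ = 2.7 + 1.7·30 = 53.7; e = 47.7 − 53.7 = -6
x=35: ŷ = 2.7 + 1.7·35 = 62.2; e = 60.2 − 62.2 = -2
x=40: ŷ = 2.7 + 1.7·40 = 70.7; e = 71.7 − 70.7 = 1
x=45: ŷ = 2.7 + 1.7·45 = 79.2; e = 81.2 − 79.2 = 2
Largest |e| is 6 at x = 30, residual -6.

e = -6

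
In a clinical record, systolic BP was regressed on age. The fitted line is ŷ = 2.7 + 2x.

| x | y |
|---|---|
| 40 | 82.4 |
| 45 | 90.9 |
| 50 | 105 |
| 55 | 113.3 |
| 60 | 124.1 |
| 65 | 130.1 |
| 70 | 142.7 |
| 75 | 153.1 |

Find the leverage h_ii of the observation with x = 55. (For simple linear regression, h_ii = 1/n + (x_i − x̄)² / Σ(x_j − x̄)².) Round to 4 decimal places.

h = 0.1310

x̄ = (40 + 45 + 50 + 55 + 60 + 65 + 70 + 75)/8 = 57.5
Σ(x − x̄)² = 306.25 + 156.25 + 56.25 + 6.25 + 6.25 + 56.25 + 156.25 + 306.25 = 1050
h = 1/8 + (-2.5)²/1050 = 0.125 + 0.00595238 = 0.1310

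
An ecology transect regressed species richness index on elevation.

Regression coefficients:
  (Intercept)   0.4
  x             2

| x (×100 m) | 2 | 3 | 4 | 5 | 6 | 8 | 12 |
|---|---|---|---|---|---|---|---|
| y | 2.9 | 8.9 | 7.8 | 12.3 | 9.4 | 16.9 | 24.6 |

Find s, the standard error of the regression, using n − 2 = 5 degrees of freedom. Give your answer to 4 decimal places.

x=2: ŷ = 0.4 + 2·2 = 4.4; e = 2.9 − 4.4 = -1.5
x=3: ŷ = 0.4 + 2·3 = 6.4; e = 8.9 − 6.4 = 2.5
x=4: ŷ = 0.4 + 2·4 = 8.4; e = 7.8 − 8.4 = -0.6
x=5: ŷ = 0.4 + 2·5 = 10.4; e = 12.3 − 10.4 = 1.9
x=6: ŷ = 0.4 + 2·6 = 12.4; e = 9.4 − 12.4 = -3
x=8: ŷ = 0.4 + 2·8 = 16.4; e = 16.9 − 16.4 = 0.5
x=12: ŷ = 0.4 + 2·12 = 24.4; e = 24.6 − 24.4 = 0.2
SSE = 2.25 + 6.25 + 0.36 + 3.61 + 9 + 0.25 + 0.04 = 21.76
s = √(21.76/5) = √4.352 ≈ 2.0861

s = 2.0861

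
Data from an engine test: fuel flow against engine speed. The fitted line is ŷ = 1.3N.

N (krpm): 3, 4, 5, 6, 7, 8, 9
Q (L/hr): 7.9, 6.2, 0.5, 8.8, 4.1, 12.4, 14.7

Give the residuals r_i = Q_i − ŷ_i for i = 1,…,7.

N=3: ŷ = 1.3·3 = 3.9; r = 7.9 − 3.9 = 4
N=4: ŷ = 1.3·4 = 5.2; r = 6.2 − 5.2 = 1
N=5: ŷ = 1.3·5 = 6.5; r = 0.5 − 6.5 = -6
N=6: ŷ = 1.3·6 = 7.8; r = 8.8 − 7.8 = 1
N=7: ŷ = 1.3·7 = 9.1; r = 4.1 − 9.1 = -5
N=8: ŷ = 1.3·8 = 10.4; r = 12.4 − 10.4 = 2
N=9: ŷ = 1.3·9 = 11.7; r = 14.7 − 11.7 = 3

4, 1, -6, 1, -5, 2, 3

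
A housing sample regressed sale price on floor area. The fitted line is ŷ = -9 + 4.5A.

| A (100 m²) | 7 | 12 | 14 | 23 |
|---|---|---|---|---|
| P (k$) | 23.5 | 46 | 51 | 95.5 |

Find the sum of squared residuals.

SSE = 12

A=7: ŷ = -9 + 4.5·7 = 22.5; r = 23.5 − 22.5 = 1
A=12: ŷ = -9 + 4.5·12 = 45; r = 46 − 45 = 1
A=14: ŷ = -9 + 4.5·14 = 54; r = 51 − 54 = -3
A=23: ŷ = -9 + 4.5·23 = 94.5; r = 95.5 − 94.5 = 1
SSE = 1 + 1 + 9 + 1 = 12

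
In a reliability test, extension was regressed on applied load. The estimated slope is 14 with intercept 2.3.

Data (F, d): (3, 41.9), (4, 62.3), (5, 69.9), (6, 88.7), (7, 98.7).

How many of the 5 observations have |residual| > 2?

4

F=3: ŷ = 2.3 + 14·3 = 44.3; e = 41.9 − 44.3 = -2.4
F=4: ŷ = 2.3 + 14·4 = 58.3; e = 62.3 − 58.3 = 4
F=5: ŷ = 2.3 + 14·5 = 72.3; e = 69.9 − 72.3 = -2.4
F=6: ŷ = 2.3 + 14·6 = 86.3; e = 88.7 − 86.3 = 2.4
F=7: ŷ = 2.3 + 14·7 = 100.3; e = 98.7 − 100.3 = -1.6
|e| > 2: F=3 (|e|=2.4), F=4 (|e|=4), F=5 (|e|=2.4), F=6 (|e|=2.4) → 4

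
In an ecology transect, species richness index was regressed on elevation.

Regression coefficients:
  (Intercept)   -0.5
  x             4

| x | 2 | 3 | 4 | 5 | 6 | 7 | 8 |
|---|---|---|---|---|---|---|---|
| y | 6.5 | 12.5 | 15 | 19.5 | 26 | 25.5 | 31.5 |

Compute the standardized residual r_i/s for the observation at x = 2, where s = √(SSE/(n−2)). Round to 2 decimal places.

x=2: ŷ = -0.5 + 4·2 = 7.5; r = 6.5 − 7.5 = -1
x=3: ŷ = -0.5 + 4·3 = 11.5; r = 12.5 − 11.5 = 1
x=4: ŷ = -0.5 + 4·4 = 15.5; r = 15 − 15.5 = -0.5
x=5: ŷ = -0.5 + 4·5 = 19.5; r = 19.5 − 19.5 = 0
x=6: ŷ = -0.5 + 4·6 = 23.5; r = 26 − 23.5 = 2.5
x=7: ŷ = -0.5 + 4·7 = 27.5; r = 25.5 − 27.5 = -2
x=8: ŷ = -0.5 + 4·8 = 31.5; r = 31.5 − 31.5 = 0
SSE = 1 + 1 + 0.25 + 0 + 6.25 + 4 + 0 = 12.5
s = √(12.5/5) = 1.58114
r/s = -1 / 1.58114 = -0.63

-0.63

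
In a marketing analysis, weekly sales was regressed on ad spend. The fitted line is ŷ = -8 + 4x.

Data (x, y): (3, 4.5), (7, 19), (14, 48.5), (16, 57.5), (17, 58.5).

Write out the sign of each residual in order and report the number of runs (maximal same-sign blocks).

x=3: ŷ = -8 + 4·3 = 4; e = 4.5 − 4 = 0.5
x=7: ŷ = -8 + 4·7 = 20; e = 19 − 20 = -1
x=14: ŷ = -8 + 4·14 = 48; e = 48.5 − 48 = 0.5
x=16: ŷ = -8 + 4·16 = 56; e = 57.5 − 56 = 1.5
x=17: ŷ = -8 + 4·17 = 60; e = 58.5 − 60 = -1.5
Signs: + − + + −
Runs: +×1, −×1, +×2, −×1 → 4

4 runs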